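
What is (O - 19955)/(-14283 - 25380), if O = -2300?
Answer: 22255/39663 ≈ 0.56110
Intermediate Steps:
(O - 19955)/(-14283 - 25380) = (-2300 - 19955)/(-14283 - 25380) = -22255/(-39663) = -22255*(-1/39663) = 22255/39663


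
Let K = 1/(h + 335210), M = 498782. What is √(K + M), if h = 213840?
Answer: √6014431118452162/109810 ≈ 706.25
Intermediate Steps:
K = 1/549050 (K = 1/(213840 + 335210) = 1/549050 ≈ 1.8213e-6)
√(K + M) = √(1/549050 + 498782) = √(273856257101/549050) = √6014431118452162/109810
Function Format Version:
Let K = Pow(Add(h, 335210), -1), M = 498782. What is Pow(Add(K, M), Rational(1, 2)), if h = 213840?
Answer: Mul(Rational(1, 109810), Pow(6014431118452162, Rational(1, 2))) ≈ 706.25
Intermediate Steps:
K = Rational(1, 549050) (K = Pow(Add(213840, 335210), -1) = Pow(549050, -1) = Rational(1, 549050) ≈ 1.8213e-6)
Pow(Add(K, M), Rational(1, 2)) = Pow(Add(Rational(1, 549050), 498782), Rational(1, 2)) = Pow(Rational(273856257101, 549050), Rational(1, 2)) = Mul(Rational(1, 109810), Pow(6014431118452162, Rational(1, 2)))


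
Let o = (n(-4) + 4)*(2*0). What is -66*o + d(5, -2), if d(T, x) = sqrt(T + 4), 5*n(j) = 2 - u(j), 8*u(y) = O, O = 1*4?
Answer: 3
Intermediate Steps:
O = 4
u(y) = 1/2 (u(y) = (1/8)*4 = 1/2)
n(j) = 3/10 (n(j) = (2 - 1*1/2)/5 = (2 - 1/2)/5 = (1/5)*(3/2) = 3/10)
d(T, x) = sqrt(4 + T)
o = 0 (o = (3/10 + 4)*(2*0) = (43/10)*0 = 0)
-66*o + d(5, -2) = -66*0 + sqrt(4 + 5) = 0 + sqrt(9) = 0 + 3 = 3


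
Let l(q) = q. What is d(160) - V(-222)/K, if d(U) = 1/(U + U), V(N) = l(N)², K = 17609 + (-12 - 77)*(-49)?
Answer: -1574891/703040 ≈ -2.2401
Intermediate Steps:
K = 21970 (K = 17609 - 89*(-49) = 17609 + 4361 = 21970)
V(N) = N²
d(U) = 1/(2*U)
d(160) - V(-222)/K = (½)/160 - (-222)²/21970 = (½)*(1/160) - 49284/21970 = 1/320 - 1*24642/10985 = 1/320 - 24642/10985 = -1574891/703040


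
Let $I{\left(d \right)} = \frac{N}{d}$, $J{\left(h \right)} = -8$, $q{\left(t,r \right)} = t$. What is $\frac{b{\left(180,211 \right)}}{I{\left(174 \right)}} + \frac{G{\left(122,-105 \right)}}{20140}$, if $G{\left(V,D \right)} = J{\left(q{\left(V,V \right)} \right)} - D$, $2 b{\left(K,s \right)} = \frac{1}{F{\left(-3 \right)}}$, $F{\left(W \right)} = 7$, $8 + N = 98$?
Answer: $\frac{60443}{422940} \approx 0.14291$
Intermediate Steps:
$N = 90$ ($N = -8 + 98 = 90$)
$b{\left(K,s \right)} = \frac{1}{14}$ ($b{\left(K,s \right)} = \frac{1}{2 \cdot 7} = \frac{1}{2} \cdot \frac{1}{7} = \frac{1}{14}$)
$I{\left(d \right)} = \frac{90}{d}$
$G{\left(V,D \right)} = -8 - D$
$\frac{b{\left(180,211 \right)}}{I{\left(174 \right)}} + \frac{G{\left(122,-105 \right)}}{20140} = \frac{1}{14 \cdot \frac{90}{174}} + \frac{-8 - -105}{20140} = \frac{1}{14 \cdot 90 \cdot \frac{1}{174}} + \left(-8 + 105\right) \frac{1}{20140} = \frac{1}{14 \cdot \frac{15}{29}} + 97 \cdot \frac{1}{20140} = \frac{1}{14} \cdot \frac{29}{15} + \frac{97}{20140} = \frac{29}{210} + \frac{97}{20140} = \frac{60443}{422940}$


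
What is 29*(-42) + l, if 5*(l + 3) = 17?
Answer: -6088/5 ≈ -1217.6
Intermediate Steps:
l = 2/5 (l = -3 + (1/5)*17 = -3 + 17/5 = 2/5 ≈ 0.40000)
29*(-42) + l = 29*(-42) + 2/5 = -1218 + 2/5 = -6088/5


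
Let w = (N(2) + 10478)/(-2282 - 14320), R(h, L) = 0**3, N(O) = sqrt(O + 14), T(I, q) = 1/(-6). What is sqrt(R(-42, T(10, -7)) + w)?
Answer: I*sqrt(4833949)/2767 ≈ 0.79459*I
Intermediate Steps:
T(I, q) = -1/6
N(O) = sqrt(14 + O)
R(h, L) = 0
w = -1747/2767 (w = (sqrt(14 + 2) + 10478)/(-2282 - 14320) = (sqrt(16) + 10478)/(-16602) = (4 + 10478)*(-1/16602) = 10482*(-1/16602) = -1747/2767 ≈ -0.63137)
sqrt(R(-42, T(10, -7)) + w) = sqrt(0 - 1747/2767) = sqrt(-1747/2767) = I*sqrt(4833949)/2767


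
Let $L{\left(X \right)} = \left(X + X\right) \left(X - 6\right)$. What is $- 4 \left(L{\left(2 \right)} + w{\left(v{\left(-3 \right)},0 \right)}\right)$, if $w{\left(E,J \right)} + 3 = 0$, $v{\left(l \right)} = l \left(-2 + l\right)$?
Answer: $76$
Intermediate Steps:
$w{\left(E,J \right)} = -3$ ($w{\left(E,J \right)} = -3 + 0 = -3$)
$L{\left(X \right)} = 2 X \left(-6 + X\right)$
$- 4 \left(L{\left(2 \right)} + w{\left(v{\left(-3 \right)},0 \right)}\right) = - 4 \left(2 \cdot 2 \left(-6 + 2\right) - 3\right) = - 4 \left(2 \cdot 2 \left(-4\right) - 3\right) = - 4 \left(-16 - 3\right) = \left(-4\right) \left(-19\right) = 76$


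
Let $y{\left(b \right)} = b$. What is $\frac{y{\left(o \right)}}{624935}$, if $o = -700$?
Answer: $- \frac{140}{124987} \approx -0.0011201$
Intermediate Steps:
$\frac{y{\left(o \right)}}{624935} = - \frac{700}{624935} = \left(-700\right) \frac{1}{624935} = - \frac{140}{124987}$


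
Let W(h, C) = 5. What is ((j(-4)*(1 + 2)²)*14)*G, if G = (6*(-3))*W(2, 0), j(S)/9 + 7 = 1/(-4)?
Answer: 739935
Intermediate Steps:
j(S) = -261/4 (j(S) = -63 + 9/(-4) = -63 + 9*(-¼) = -63 - 9/4 = -261/4)
G = -90 (G = (6*(-3))*5 = -18*5 = -90)
((j(-4)*(1 + 2)²)*14)*G = (-261*(1 + 2)²/4*14)*(-90) = (-261/4*3²*14)*(-90) = (-261/4*9*14)*(-90) = -2349/4*14*(-90) = -16443/2*(-90) = 739935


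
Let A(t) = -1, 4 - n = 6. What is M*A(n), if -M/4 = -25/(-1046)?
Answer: 50/523 ≈ 0.095602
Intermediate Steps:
n = -2 (n = 4 - 1*6 = 4 - 6 = -2)
M = -50/523 (M = -(-100)/(-1046) = -(-100)*(-1)/1046 = -4*25/1046 = -50/523 ≈ -0.095602)
M*A(n) = -50/523*(-1) = 50/523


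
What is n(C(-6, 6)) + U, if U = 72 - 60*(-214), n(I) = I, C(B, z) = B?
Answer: 12906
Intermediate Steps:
U = 12912 (U = 72 + 12840 = 12912)
n(C(-6, 6)) + U = -6 + 12912 = 12906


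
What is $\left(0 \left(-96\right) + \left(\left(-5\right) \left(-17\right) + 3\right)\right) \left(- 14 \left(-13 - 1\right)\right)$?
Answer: $17248$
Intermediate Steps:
$\left(0 \left(-96\right) + \left(\left(-5\right) \left(-17\right) + 3\right)\right) \left(- 14 \left(-13 - 1\right)\right) = \left(0 + \left(85 + 3\right)\right) \left(\left(-14\right) \left(-14\right)\right) = \left(0 + 88\right) 196 = 88 \cdot 196 = 17248$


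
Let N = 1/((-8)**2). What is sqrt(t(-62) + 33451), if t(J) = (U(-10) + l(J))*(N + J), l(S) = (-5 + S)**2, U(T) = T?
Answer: 19*I*sqrt(43289)/8 ≈ 494.14*I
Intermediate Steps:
N = 1/64 ≈ 0.015625
t(J) = (-10 + (-5 + J)**2)*(1/64 + J)
sqrt(t(-62) + 33451) = sqrt((15/64 + (-62)**3 - 639/64*(-62)**2 + (475/32)*(-62)) + 33451) = sqrt((15/64 - 238328 - 639/64*3844 - 14725/16) + 33451) = sqrt((15/64 - 238328 - 614079/16 - 14725/16) + 33451) = sqrt(-17768193/64 + 33451) = sqrt(-15627329/64) = 19*I*sqrt(43289)/8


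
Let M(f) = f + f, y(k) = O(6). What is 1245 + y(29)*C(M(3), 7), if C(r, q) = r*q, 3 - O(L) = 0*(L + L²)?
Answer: 1371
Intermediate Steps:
O(L) = 3 (O(L) = 3 - 0*(L + L²) = 3 - 1*0 = 3 + 0 = 3)
y(k) = 3
M(f) = 2*f
C(r, q) = q*r
1245 + y(29)*C(M(3), 7) = 1245 + 3*(7*(2*3)) = 1245 + 3*(7*6) = 1245 + 3*42 = 1245 + 126 = 1371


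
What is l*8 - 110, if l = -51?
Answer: -518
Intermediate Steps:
l*8 - 110 = -51*8 - 110 = -408 - 110 = -518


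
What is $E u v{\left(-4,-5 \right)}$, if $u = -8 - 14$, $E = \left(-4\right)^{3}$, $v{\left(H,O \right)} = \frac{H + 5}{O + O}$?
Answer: $- \frac{704}{5} \approx -140.8$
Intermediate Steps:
$v{\left(H,O \right)} = \frac{5 + H}{2 O}$
$E = -64$
$u = -22$ ($u = -8 - 14 = -22$)
$E u v{\left(-4,-5 \right)} = \left(-64\right) \left(-22\right) \frac{5 - 4}{2 \left(-5\right)} = 1408 \cdot \frac{1}{2} \left(- \frac{1}{5}\right) 1 = 1408 \left(- \frac{1}{10}\right) = - \frac{704}{5}$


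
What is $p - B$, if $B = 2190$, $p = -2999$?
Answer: $-5189$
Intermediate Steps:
$p - B = -2999 - 2190 = -5189$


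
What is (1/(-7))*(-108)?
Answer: 108/7 ≈ 15.429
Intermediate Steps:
(1/(-7))*(-108) = (1*(-⅐))*(-108) = -⅐*(-108) = 108/7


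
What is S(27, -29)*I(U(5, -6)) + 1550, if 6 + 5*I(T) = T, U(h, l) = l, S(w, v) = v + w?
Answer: 7774/5 ≈ 1554.8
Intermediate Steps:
I(T) = -6/5 + T/5
S(27, -29)*I(U(5, -6)) + 1550 = (-29 + 27)*(-6/5 + (⅕)*(-6)) + 1550 = -2*(-6/5 - 6/5) + 1550 = -2*(-12/5) + 1550 = 24/5 + 1550 = 7774/5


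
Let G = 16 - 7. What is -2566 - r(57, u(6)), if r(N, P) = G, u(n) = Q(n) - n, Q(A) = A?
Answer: -2575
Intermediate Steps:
G = 9
u(n) = 0 (u(n) = n - n = 0)
r(N, P) = 9
-2566 - r(57, u(6)) = -2566 - 1*9 = -2566 - 9 = -2575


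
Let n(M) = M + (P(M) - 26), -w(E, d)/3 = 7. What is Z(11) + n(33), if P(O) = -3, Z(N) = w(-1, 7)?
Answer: -17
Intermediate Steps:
w(E, d) = -21 (w(E, d) = -3*7 = -21)
Z(N) = -21
n(M) = -29 + M (n(M) = M + (-3 - 26) = M - 29 = -29 + M)
Z(11) + n(33) = -21 + (-29 + 33) = -21 + 4 = -17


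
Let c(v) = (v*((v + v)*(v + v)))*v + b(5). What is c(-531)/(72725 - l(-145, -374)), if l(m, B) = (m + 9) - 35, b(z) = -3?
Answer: 318008022081/72896 ≈ 4.3625e+6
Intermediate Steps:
l(m, B) = -26 + m (l(m, B) = (9 + m) - 35 = -26 + m)
c(v) = -3 + 4*v⁴ (c(v) = (v*((v + v)*(v + v)))*v - 3 = (v*((2*v)*(2*v)))*v - 3 = (v*(4*v²))*v - 3 = (4*v³)*v - 3 = 4*v⁴ - 3 = -3 + 4*v⁴)
c(-531)/(72725 - l(-145, -374)) = (-3 + 4*(-531)⁴)/(72725 - (-26 - 145)) = (-3 + 4*79502005521)/(72725 - 1*(-171)) = (-3 + 318008022084)/(72725 + 171) = 318008022081/72896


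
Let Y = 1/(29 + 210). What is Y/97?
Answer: 1/23183 ≈ 4.3135e-5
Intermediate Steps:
Y = 1/239 ≈ 0.0041841
Y/97 = (1/239)/97 = (1/97)*(1/239) = 1/23183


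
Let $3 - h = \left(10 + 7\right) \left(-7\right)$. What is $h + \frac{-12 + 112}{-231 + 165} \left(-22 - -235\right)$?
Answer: $- \frac{2208}{11} \approx -200.73$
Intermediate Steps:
$h = 122$ ($h = 3 - \left(10 + 7\right) \left(-7\right) = 3 - 17 \left(-7\right) = 3 - -119 = 3 + 119 = 122$)
$h + \frac{-12 + 112}{-231 + 165} \left(-22 - -235\right) = 122 + \frac{-12 + 112}{-231 + 165} \left(-22 - -235\right) = 122 + \frac{100}{-66} \left(-22 + 235\right) = 122 + 100 \left(- \frac{1}{66}\right) 213 = 122 - \frac{3550}{11} = - \frac{2208}{11}$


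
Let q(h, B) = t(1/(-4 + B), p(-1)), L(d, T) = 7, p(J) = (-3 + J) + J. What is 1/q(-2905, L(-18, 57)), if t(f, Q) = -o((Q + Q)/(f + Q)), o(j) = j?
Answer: -7/15 ≈ -0.46667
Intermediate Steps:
p(J) = -3 + 2*J
t(f, Q) = -2*Q/(Q + f) (t(f, Q) = -(Q + Q)/(f + Q) = -2*Q/(Q + f))
q(h, B) = 10/(-5 + 1/(-4 + B)) (q(h, B) = -2*(-3 + 2*(-1))/((-3 + 2*(-1)) + 1/(-4 + B)) = -2*(-3 - 2)/((-3 - 2) + 1/(-4 + B)) = -2*(-5)/(-5 + 1/(-4 + B)) = 10/(-5 + 1/(-4 + B)))
1/q(-2905, L(-18, 57)) = 1/(10*(4 - 1*7)/(-21 + 5*7)) = 1/(10*(4 - 7)/(-21 + 35)) = 1/(10*(-3)/14) = 1/(10*(1/14)*(-3)) = 1/(-15/7) = -7/15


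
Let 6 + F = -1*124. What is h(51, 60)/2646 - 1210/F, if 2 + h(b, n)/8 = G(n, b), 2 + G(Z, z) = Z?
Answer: 23285/2457 ≈ 9.4770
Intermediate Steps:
G(Z, z) = -2 + Z
h(b, n) = -32 + 8*n (h(b, n) = -16 + 8*(-2 + n) = -16 + (-16 + 8*n) = -32 + 8*n)
F = -130 (F = -6 - 1*124 = -6 - 124 = -130)
h(51, 60)/2646 - 1210/F = (-32 + 8*60)/2646 - 1210/(-130) = (-32 + 480)*(1/2646) - 1210*(-1/130) = 448*(1/2646) + 121/13 = 32/189 + 121/13 = 23285/2457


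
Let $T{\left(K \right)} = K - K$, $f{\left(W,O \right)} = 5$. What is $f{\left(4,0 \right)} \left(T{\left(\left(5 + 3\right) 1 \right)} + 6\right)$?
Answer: $30$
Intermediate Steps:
$T{\left(K \right)} = 0$
$f{\left(4,0 \right)} \left(T{\left(\left(5 + 3\right) 1 \right)} + 6\right) = 5 \left(0 + 6\right) = 5 \cdot 6 = 30$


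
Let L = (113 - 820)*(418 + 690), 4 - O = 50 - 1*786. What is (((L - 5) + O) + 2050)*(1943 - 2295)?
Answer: 274760992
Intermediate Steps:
O = 740 (O = 4 - (50 - 1*786) = 4 - (50 - 786) = 4 - 1*(-736) = 4 + 736 = 740)
L = -783356 (L = -707*1108 = -783356)
(((L - 5) + O) + 2050)*(1943 - 2295) = (((-783356 - 5) + 740) + 2050)*(1943 - 2295) = ((-783361 + 740) + 2050)*(-352) = (-782621 + 2050)*(-352) = -780571*(-352) = 274760992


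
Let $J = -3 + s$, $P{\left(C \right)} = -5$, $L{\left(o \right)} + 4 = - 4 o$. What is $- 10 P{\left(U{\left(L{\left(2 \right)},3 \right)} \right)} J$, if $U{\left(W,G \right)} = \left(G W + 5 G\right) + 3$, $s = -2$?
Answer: $-250$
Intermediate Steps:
$L{\left(o \right)} = -4 - 4 o$
$U{\left(W,G \right)} = 3 + 5 G + G W$ ($U{\left(W,G \right)} = \left(5 G + G W\right) + 3 = 3 + 5 G + G W$)
$J = -5$ ($J = -3 - 2 = -5$)
$- 10 P{\left(U{\left(L{\left(2 \right)},3 \right)} \right)} J = \left(-10\right) \left(-5\right) \left(-5\right) = 50 \left(-5\right) = -250$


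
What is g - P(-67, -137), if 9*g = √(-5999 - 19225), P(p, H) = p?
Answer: 67 + 2*I*√6306/9 ≈ 67.0 + 17.647*I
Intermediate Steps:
g = 2*I*√6306/9 (g = √(-5999 - 19225)/9 = √(-25224)/9 = (2*I*√6306)/9 = 2*I*√6306/9 ≈ 17.647*I)
g - P(-67, -137) = 2*I*√6306/9 - 1*(-67) = 2*I*√6306/9 + 67 = 67 + 2*I*√6306/9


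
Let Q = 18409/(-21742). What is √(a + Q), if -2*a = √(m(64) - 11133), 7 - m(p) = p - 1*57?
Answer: √(-400248478 - 709071846*I*√1237)/21742 ≈ 5.0949 - 5.1774*I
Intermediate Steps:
m(p) = 64 - p (m(p) = 7 - (p - 1*57) = 7 - (p - 57) = 7 - (-57 + p) = 7 + (57 - p) = 64 - p)
a = -3*I*√1237/2 (a = -√((64 - 1*64) - 11133)/2 = -√((64 - 64) - 11133)/2 = -√(0 - 11133)/2 = -3*I*√1237/2 ≈ -52.757*I)
Q = -18409/21742 (Q = 18409*(-1/21742) = -18409/21742 ≈ -0.84670)
√(a + Q) = √(-3*I*√1237/2 - 18409/21742) = √(-18409/21742 - 3*I*√1237/2)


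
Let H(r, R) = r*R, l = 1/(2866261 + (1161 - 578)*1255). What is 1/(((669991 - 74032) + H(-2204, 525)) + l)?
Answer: -3597926/2018943793565 ≈ -1.7821e-6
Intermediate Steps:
l = 1/3597926 (l = 1/(2866261 + 583*1255) = 1/(2866261 + 731665) = 1/3597926 ≈ 2.7794e-7)
H(r, R) = R*r
1/(((669991 - 74032) + H(-2204, 525)) + l) = 1/(((669991 - 74032) + 525*(-2204)) + 1/3597926) = 1/((595959 - 1157100) + 1/3597926) = 1/(-561141 + 1/3597926) = 1/(-2018943793565/3597926) = -3597926/2018943793565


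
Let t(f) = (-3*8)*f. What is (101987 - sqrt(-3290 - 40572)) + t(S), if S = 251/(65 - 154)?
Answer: 9082867/89 - I*sqrt(43862) ≈ 1.0205e+5 - 209.43*I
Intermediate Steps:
S = -251/89 (S = 251/(-89) = 251*(-1/89) = -251/89 ≈ -2.8202)
t(f) = -24*f
(101987 - sqrt(-3290 - 40572)) + t(S) = (101987 - sqrt(-3290 - 40572)) - 24*(-251/89) = (101987 - sqrt(-43862)) + 6024/89 = (101987 - I*sqrt(43862)) + 6024/89 = 9082867/89 - I*sqrt(43862)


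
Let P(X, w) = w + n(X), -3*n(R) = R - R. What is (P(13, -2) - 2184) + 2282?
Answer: 96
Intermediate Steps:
n(R) = 0 (n(R) = -(R - R)/3 = -⅓*0 = 0)
P(X, w) = w (P(X, w) = w + 0 = w)
(P(13, -2) - 2184) + 2282 = (-2 - 2184) + 2282 = -2186 + 2282 = 96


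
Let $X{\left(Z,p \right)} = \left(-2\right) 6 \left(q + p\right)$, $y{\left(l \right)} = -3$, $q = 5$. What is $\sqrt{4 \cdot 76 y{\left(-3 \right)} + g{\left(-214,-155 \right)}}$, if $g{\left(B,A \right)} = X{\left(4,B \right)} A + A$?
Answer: $i \sqrt{389807} \approx 624.35 i$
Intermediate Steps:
$X{\left(Z,p \right)} = -60 - 12 p$ ($X{\left(Z,p \right)} = \left(-2\right) 6 \left(5 + p\right) = - 12 \left(5 + p\right) = -60 - 12 p$)
$g{\left(B,A \right)} = A + A \left(-60 - 12 B\right)$ ($g{\left(B,A \right)} = \left(-60 - 12 B\right) A + A = A \left(-60 - 12 B\right) + A = A + A \left(-60 - 12 B\right)$)
$\sqrt{4 \cdot 76 y{\left(-3 \right)} + g{\left(-214,-155 \right)}} = \sqrt{4 \cdot 76 \left(-3\right) - - 155 \left(59 + 12 \left(-214\right)\right)} = \sqrt{304 \left(-3\right) - - 155 \left(59 - 2568\right)} = \sqrt{-912 - \left(-155\right) \left(-2509\right)} = \sqrt{-912 - 388895} = \sqrt{-389807} = i \sqrt{389807}$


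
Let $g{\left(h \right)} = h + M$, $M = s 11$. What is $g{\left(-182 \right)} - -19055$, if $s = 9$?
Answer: $18972$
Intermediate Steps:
$M = 99$ ($M = 9 \cdot 11 = 99$)
$g{\left(h \right)} = 99 + h$ ($g{\left(h \right)} = h + 99 = 99 + h$)
$g{\left(-182 \right)} - -19055 = \left(99 - 182\right) - -19055 = -83 + 19055 = 18972$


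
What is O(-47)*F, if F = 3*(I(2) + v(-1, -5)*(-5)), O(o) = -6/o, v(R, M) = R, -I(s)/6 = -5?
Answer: 630/47 ≈ 13.404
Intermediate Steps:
I(s) = 30 (I(s) = -6*(-5) = 30)
F = 105 (F = 3*(30 - 1*(-5)) = 3*(30 + 5) = 3*35 = 105)
O(-47)*F = -6/(-47)*105 = -6*(-1/47)*105 = (6/47)*105 = 630/47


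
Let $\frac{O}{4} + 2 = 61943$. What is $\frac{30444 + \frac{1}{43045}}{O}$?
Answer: $\frac{1310461981}{10665001380} \approx 0.12287$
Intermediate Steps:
$O = 247764$ ($O = -8 + 4 \cdot 61943 = -8 + 247772 = 247764$)
$\frac{30444 + \frac{1}{43045}}{O} = \frac{30444 + \frac{1}{43045}}{247764} = \left(30444 + \frac{1}{43045}\right) \frac{1}{247764} = \frac{1310461981}{43045} \cdot \frac{1}{247764} = \frac{1310461981}{10665001380}$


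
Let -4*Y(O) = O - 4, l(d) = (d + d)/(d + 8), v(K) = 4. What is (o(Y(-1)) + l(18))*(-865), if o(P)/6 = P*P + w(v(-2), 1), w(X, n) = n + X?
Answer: -3666735/104 ≈ -35257.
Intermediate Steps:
l(d) = 2*d/(8 + d) (l(d) = (2*d)/(8 + d) = 2*d/(8 + d))
Y(O) = 1 - O/4 (Y(O) = -(O - 4)/4 = -(-4 + O)/4 = 1 - O/4)
w(X, n) = X + n
o(P) = 30 + 6*P² (o(P) = 6*(P*P + (4 + 1)) = 6*(P² + 5) = 6*(5 + P²) = 30 + 6*P²)
(o(Y(-1)) + l(18))*(-865) = ((30 + 6*(1 - ¼*(-1))²) + 2*18/(8 + 18))*(-865) = ((30 + 6*(1 + ¼)²) + 2*18/26)*(-865) = ((30 + 6*(5/4)²) + 2*18*(1/26))*(-865) = ((30 + 6*(25/16)) + 18/13)*(-865) = ((30 + 75/8) + 18/13)*(-865) = (315/8 + 18/13)*(-865) = (4239/104)*(-865) = -3666735/104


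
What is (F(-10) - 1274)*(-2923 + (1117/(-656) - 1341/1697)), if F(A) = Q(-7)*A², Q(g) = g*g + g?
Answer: -4764628733403/556616 ≈ -8.5600e+6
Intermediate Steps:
Q(g) = g + g² (Q(g) = g² + g = g + g²)
F(A) = 42*A² (F(A) = (-7*(1 - 7))*A² = (-7*(-6))*A² = 42*A²)
(F(-10) - 1274)*(-2923 + (1117/(-656) - 1341/1697)) = (42*(-10)² - 1274)*(-2923 + (1117/(-656) - 1341/1697)) = (42*100 - 1274)*(-2923 + (1117*(-1/656) - 1341*1/1697)) = (4200 - 1274)*(-2923 + (-1117/656 - 1341/1697)) = 2926*(-2923 - 2775245/1113232) = 2926*(-3256752381/1113232) = -4764628733403/556616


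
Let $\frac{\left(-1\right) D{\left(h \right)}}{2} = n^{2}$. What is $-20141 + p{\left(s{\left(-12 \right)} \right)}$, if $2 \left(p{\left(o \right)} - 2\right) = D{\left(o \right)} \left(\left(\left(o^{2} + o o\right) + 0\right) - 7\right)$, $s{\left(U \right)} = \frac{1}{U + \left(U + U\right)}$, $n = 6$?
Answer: $- \frac{357967}{18} \approx -19887.0$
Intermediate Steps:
$D{\left(h \right)} = -72$ ($D{\left(h \right)} = - 2 \cdot 6^{2} = \left(-2\right) 36 = -72$)
$s{\left(U \right)} = \frac{1}{3 U}$ ($s{\left(U \right)} = \frac{1}{U + 2 U} = \frac{1}{3 U}$)
$p{\left(o \right)} = 254 - 72 o^{2}$ ($p{\left(o \right)} = 2 + \frac{\left(-72\right) \left(\left(\left(o^{2} + o o\right) + 0\right) - 7\right)}{2} = 2 + \frac{\left(-72\right) \left(\left(\left(o^{2} + o^{2}\right) + 0\right) - 7\right)}{2} = 2 + \frac{\left(-72\right) \left(\left(2 o^{2} + 0\right) - 7\right)}{2} = 2 + \frac{\left(-72\right) \left(2 o^{2} - 7\right)}{2} = 2 + \frac{\left(-72\right) \left(-7 + 2 o^{2}\right)}{2} = 2 + \frac{504 - 144 o^{2}}{2} = 2 - \left(-252 + 72 o^{2}\right) = 254 - 72 o^{2}$)
$-20141 + p{\left(s{\left(-12 \right)} \right)} = -20141 + \left(254 - 72 \left(\frac{1}{3 \left(-12\right)}\right)^{2}\right) = -20141 + \left(254 - 72 \left(\frac{1}{3} \left(- \frac{1}{12}\right)\right)^{2}\right) = -20141 + \left(254 - 72 \left(- \frac{1}{36}\right)^{2}\right) = -20141 + \left(254 - \frac{1}{18}\right) = -20141 + \frac{4571}{18} = - \frac{357967}{18}$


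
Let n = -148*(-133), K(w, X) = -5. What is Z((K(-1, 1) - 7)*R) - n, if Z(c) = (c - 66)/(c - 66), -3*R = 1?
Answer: -19683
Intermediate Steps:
R = -1/3 (R = -1/3*1 = -1/3 ≈ -0.33333)
Z(c) = 1 (Z(c) = (-66 + c)/(-66 + c) = 1)
n = 19684
Z((K(-1, 1) - 7)*R) - n = 1 - 1*19684 = 1 - 19684 = -19683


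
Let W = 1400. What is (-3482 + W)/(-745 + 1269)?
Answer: -1041/262 ≈ -3.9733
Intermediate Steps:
(-3482 + W)/(-745 + 1269) = (-3482 + 1400)/(-745 + 1269) = -2082/524 = -2082*1/524 = -1041/262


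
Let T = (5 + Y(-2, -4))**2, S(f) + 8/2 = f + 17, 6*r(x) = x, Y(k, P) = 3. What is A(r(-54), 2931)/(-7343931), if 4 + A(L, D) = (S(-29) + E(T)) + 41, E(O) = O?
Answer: -85/7343931 ≈ -1.1574e-5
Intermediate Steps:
r(x) = x/6
S(f) = 13 + f (S(f) = -4 + (f + 17) = -4 + (17 + f) = 13 + f)
T = 64 (T = (5 + 3)**2 = 8**2 = 64)
A(L, D) = 85 (A(L, D) = -4 + (((13 - 29) + 64) + 41) = -4 + ((-16 + 64) + 41) = -4 + (48 + 41) = -4 + 89 = 85)
A(r(-54), 2931)/(-7343931) = 85/(-7343931) = 85*(-1/7343931) = -85/7343931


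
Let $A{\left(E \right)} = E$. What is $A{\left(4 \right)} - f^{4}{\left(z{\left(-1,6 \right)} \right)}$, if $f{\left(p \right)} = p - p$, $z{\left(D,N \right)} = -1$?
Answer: $4$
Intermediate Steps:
$f{\left(p \right)} = 0$
$A{\left(4 \right)} - f^{4}{\left(z{\left(-1,6 \right)} \right)} = 4 - 0^{4} = 4 - 0 = 4 + 0 = 4$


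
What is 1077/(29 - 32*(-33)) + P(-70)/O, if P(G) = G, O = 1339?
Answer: 1366153/1452815 ≈ 0.94035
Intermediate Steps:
1077/(29 - 32*(-33)) + P(-70)/O = 1077/(29 - 32*(-33)) - 70/1339 = 1077/(29 + 1056) - 70*1/1339 = 1077/1085 - 70/1339 = 1366153/1452815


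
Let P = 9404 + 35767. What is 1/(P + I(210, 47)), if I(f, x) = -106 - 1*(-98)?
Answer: 1/45163 ≈ 2.2142e-5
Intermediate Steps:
P = 45171
I(f, x) = -8 (I(f, x) = -106 + 98 = -8)
1/(P + I(210, 47)) = 1/(45171 - 8) = 1/45163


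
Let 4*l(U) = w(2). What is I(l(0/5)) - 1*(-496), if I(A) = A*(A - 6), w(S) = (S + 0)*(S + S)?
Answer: 488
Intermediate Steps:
w(S) = 2*S² (w(S) = S*(2*S) = 2*S²)
l(U) = 2 (l(U) = (2*2²)/4 = (2*4)/4 = (¼)*8 = 2)
I(A) = A*(-6 + A)
I(l(0/5)) - 1*(-496) = 2*(-6 + 2) - 1*(-496) = 2*(-4) + 496 = -8 + 496 = 488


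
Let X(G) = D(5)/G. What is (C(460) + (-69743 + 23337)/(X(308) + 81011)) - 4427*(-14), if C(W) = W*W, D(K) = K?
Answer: 6826137901106/24951393 ≈ 2.7358e+5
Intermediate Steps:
C(W) = W**2
X(G) = 5/G
(C(460) + (-69743 + 23337)/(X(308) + 81011)) - 4427*(-14) = (460**2 + (-69743 + 23337)/(5/308 + 81011)) - 4427*(-14) = (211600 - 46406/(5*(1/308) + 81011)) + 61978 = (211600 - 46406/(5/308 + 81011)) + 61978 = (211600 - 46406/24951393/308) + 61978 = (211600 - 46406*308/24951393) + 61978 = (211600 - 14293048/24951393) + 61978 = 5279700465752/24951393 + 61978 = 6826137901106/24951393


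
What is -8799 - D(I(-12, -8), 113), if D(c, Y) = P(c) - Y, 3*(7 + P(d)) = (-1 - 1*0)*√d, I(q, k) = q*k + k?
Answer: -8679 + 2*√22/3 ≈ -8675.9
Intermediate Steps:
I(q, k) = k + k*q (I(q, k) = k*q + k = k + k*q)
P(d) = -7 - √d/3 (P(d) = -7 + ((-1 - 1*0)*√d)/3 = -7 + ((-1 + 0)*√d)/3 = -7 + (-√d)/3 = -7 - √d/3)
D(c, Y) = -7 - Y - √c/3 (D(c, Y) = (-7 - √c/3) - Y = -7 - Y - √c/3)
-8799 - D(I(-12, -8), 113) = -8799 - (-7 - 1*113 - 2*√22/3) = -8799 - (-7 - 113 - 2*√22/3) = -8799 - (-120 - 2*√22/3) = -8799 + (120 + 2*√22/3) = -8679 + 2*√22/3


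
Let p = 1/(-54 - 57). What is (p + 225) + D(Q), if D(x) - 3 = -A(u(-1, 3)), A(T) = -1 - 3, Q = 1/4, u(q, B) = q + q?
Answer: 25751/111 ≈ 231.99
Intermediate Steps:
u(q, B) = 2*q
Q = 1/4 ≈ 0.25000
A(T) = -4
D(x) = 7 (D(x) = 3 - 1*(-4) = 3 + 4 = 7)
p = -1/111 (p = 1/(-111) = -1/111 ≈ -0.0090090)
(p + 225) + D(Q) = (-1/111 + 225) + 7 = 24974/111 + 7 = 25751/111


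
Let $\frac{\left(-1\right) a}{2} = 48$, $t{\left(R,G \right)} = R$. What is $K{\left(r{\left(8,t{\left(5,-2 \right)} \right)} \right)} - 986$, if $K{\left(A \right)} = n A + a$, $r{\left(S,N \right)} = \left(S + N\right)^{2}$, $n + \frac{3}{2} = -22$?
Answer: $- \frac{10107}{2} \approx -5053.5$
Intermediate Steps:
$n = - \frac{47}{2}$ ($n = - \frac{3}{2} - 22 = - \frac{47}{2} \approx -23.5$)
$a = -96$ ($a = \left(-2\right) 48 = -96$)
$r{\left(S,N \right)} = \left(N + S\right)^{2}$
$K{\left(A \right)} = -96 - \frac{47 A}{2}$ ($K{\left(A \right)} = - \frac{47 A}{2} - 96 = -96 - \frac{47 A}{2}$)
$K{\left(r{\left(8,t{\left(5,-2 \right)} \right)} \right)} - 986 = \left(-96 - \frac{47 \left(5 + 8\right)^{2}}{2}\right) - 986 = \left(-96 - \frac{47 \cdot 13^{2}}{2}\right) - 986 = \left(-96 - \frac{7943}{2}\right) - 986 = - \frac{8135}{2} - 986 = - \frac{10107}{2}$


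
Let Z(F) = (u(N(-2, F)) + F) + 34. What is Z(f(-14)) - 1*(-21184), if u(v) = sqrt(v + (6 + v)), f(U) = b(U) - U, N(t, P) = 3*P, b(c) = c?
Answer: 21218 + sqrt(6) ≈ 21220.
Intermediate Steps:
f(U) = 0 (f(U) = U - U = 0)
u(v) = sqrt(6 + 2*v)
Z(F) = 34 + F + sqrt(6 + 6*F) (Z(F) = (sqrt(6 + 2*(3*F)) + F) + 34 = (sqrt(6 + 6*F) + F) + 34 = (F + sqrt(6 + 6*F)) + 34 = 34 + F + sqrt(6 + 6*F))
Z(f(-14)) - 1*(-21184) = (34 + 0 + sqrt(6 + 6*0)) - 1*(-21184) = (34 + 0 + sqrt(6 + 0)) + 21184 = (34 + 0 + sqrt(6)) + 21184 = (34 + sqrt(6)) + 21184 = 21218 + sqrt(6)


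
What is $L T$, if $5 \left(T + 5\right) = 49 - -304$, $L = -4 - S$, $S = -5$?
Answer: $\frac{328}{5} \approx 65.6$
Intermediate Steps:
$L = 1$ ($L = -4 - -5 = -4 + 5 = 1$)
$T = \frac{328}{5}$ ($T = -5 + \frac{49 - -304}{5} = -5 + \frac{49 + 304}{5} = -5 + \frac{1}{5} \cdot 353 = -5 + \frac{353}{5} = \frac{328}{5} \approx 65.6$)
$L T = 1 \cdot \frac{328}{5} = \frac{328}{5}$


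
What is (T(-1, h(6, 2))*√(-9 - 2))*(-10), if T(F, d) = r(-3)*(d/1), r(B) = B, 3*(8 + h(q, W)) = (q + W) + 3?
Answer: -130*I*√11 ≈ -431.16*I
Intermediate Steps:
h(q, W) = -7 + W/3 + q/3 (h(q, W) = -8 + ((q + W) + 3)/3 = -8 + ((W + q) + 3)/3 = -8 + (3 + W + q)/3 = -8 + (1 + W/3 + q/3) = -7 + W/3 + q/3)
T(F, d) = -3*d (T(F, d) = -3*d/1 = -3*d)
(T(-1, h(6, 2))*√(-9 - 2))*(-10) = ((-3*(-7 + (⅓)*2 + (⅓)*6))*√(-9 - 2))*(-10) = ((-3*(-7 + ⅔ + 2))*√(-11))*(-10) = ((-3*(-13/3))*(I*√11))*(-10) = (13*(I*√11))*(-10) = (13*I*√11)*(-10) = -130*I*√11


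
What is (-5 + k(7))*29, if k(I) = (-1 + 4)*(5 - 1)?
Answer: 203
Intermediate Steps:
k(I) = 12 (k(I) = 3*4 = 12)
(-5 + k(7))*29 = (-5 + 12)*29 = 7*29 = 203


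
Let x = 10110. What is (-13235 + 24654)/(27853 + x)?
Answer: 11419/37963 ≈ 0.30079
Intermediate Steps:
(-13235 + 24654)/(27853 + x) = (-13235 + 24654)/(27853 + 10110) = 11419/37963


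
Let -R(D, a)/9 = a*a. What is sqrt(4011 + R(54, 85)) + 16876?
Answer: 16876 + I*sqrt(61014) ≈ 16876.0 + 247.01*I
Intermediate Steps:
R(D, a) = -9*a**2 (R(D, a) = -9*a*a = -9*a**2)
sqrt(4011 + R(54, 85)) + 16876 = sqrt(4011 - 9*85**2) + 16876 = sqrt(4011 - 9*7225) + 16876 = sqrt(4011 - 65025) + 16876 = sqrt(-61014) + 16876 = I*sqrt(61014) + 16876 = 16876 + I*sqrt(61014)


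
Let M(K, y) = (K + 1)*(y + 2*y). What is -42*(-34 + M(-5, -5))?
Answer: -1092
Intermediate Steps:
M(K, y) = 3*y*(1 + K) (M(K, y) = (1 + K)*(3*y) = 3*y*(1 + K))
-42*(-34 + M(-5, -5)) = -42*(-34 + 3*(-5)*(1 - 5)) = -42*(-34 + 3*(-5)*(-4)) = -42*(-34 + 60) = -42*26 = -1092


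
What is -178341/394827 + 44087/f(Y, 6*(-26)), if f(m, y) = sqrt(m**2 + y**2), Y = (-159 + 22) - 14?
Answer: -59447/131609 + 44087*sqrt(47137)/47137 ≈ 202.61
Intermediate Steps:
Y = -151 (Y = -137 - 14 = -151)
-178341/394827 + 44087/f(Y, 6*(-26)) = -178341/394827 + 44087/(sqrt((-151)**2 + (6*(-26))**2)) = -178341*1/394827 + 44087/(sqrt(22801 + (-156)**2)) = -59447/131609 + 44087/(sqrt(22801 + 24336)) = -59447/131609 + 44087/(sqrt(47137)) = -59447/131609 + 44087*(sqrt(47137)/47137) = -59447/131609 + 44087*sqrt(47137)/47137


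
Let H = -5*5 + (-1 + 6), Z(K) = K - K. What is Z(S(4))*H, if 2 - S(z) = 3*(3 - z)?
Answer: 0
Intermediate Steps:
S(z) = -7 + 3*z (S(z) = 2 - 3*(3 - z) = 2 - (9 - 3*z) = 2 + (-9 + 3*z) = -7 + 3*z)
Z(K) = 0
H = -20 (H = -25 + 5 = -20)
Z(S(4))*H = 0*(-20) = 0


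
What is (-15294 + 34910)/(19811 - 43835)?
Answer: -2452/3003 ≈ -0.81652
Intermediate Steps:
(-15294 + 34910)/(19811 - 43835) = 19616/(-24024) = 19616*(-1/24024) = -2452/3003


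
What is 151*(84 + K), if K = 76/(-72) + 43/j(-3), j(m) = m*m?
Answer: 238429/18 ≈ 13246.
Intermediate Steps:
j(m) = m**2
K = 67/18 (K = 76/(-72) + 43/((-3)**2) = 76*(-1/72) + 43/9 = -19/18 + 43*(1/9) = -19/18 + 43/9 = 67/18 ≈ 3.7222)
151*(84 + K) = 151*(84 + 67/18) = 151*(1579/18) = 238429/18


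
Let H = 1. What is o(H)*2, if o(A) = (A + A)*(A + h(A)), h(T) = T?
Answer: 8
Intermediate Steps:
o(A) = 4*A² (o(A) = (A + A)*(A + A) = (2*A)*(2*A) = 4*A²)
o(H)*2 = (4*1²)*2 = (4*1)*2 = 4*2 = 8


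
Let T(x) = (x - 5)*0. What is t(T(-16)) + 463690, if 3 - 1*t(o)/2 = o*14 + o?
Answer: 463696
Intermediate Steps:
T(x) = 0 (T(x) = (-5 + x)*0 = 0)
t(o) = 6 - 30*o (t(o) = 6 - 2*(o*14 + o) = 6 - 2*(14*o + o) = 6 - 30*o)
t(T(-16)) + 463690 = (6 - 30*0) + 463690 = (6 + 0) + 463690 = 6 + 463690 = 463696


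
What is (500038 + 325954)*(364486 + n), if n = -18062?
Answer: 286143452608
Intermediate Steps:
(500038 + 325954)*(364486 + n) = (500038 + 325954)*(364486 - 18062) = 825992*346424 = 286143452608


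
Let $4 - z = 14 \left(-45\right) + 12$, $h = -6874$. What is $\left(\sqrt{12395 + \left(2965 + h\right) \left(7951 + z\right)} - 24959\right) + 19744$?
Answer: $-5215 + i \sqrt{33499462} \approx -5215.0 + 5787.9 i$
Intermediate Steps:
$z = 622$ ($z = 4 - \left(14 \left(-45\right) + 12\right) = 4 - \left(-630 + 12\right) = 4 - -618 = 4 + 618 = 622$)
$\left(\sqrt{12395 + \left(2965 + h\right) \left(7951 + z\right)} - 24959\right) + 19744 = \left(\sqrt{12395 + \left(2965 - 6874\right) \left(7951 + 622\right)} - 24959\right) + 19744 = \left(\sqrt{12395 - 33511857} - 24959\right) + 19744 = \left(\sqrt{-33499462} - 24959\right) + 19744 = \left(i \sqrt{33499462} - 24959\right) + 19744 = \left(-24959 + i \sqrt{33499462}\right) + 19744 = -5215 + i \sqrt{33499462}$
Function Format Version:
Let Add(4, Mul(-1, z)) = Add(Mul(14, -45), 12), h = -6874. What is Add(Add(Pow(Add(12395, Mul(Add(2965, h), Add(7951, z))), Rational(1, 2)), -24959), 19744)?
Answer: Add(-5215, Mul(I, Pow(33499462, Rational(1, 2)))) ≈ Add(-5215.0, Mul(5787.9, I))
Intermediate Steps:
z = 622 (z = Add(4, Mul(-1, Add(Mul(14, -45), 12))) = Add(4, Mul(-1, Add(-630, 12))) = Add(4, Mul(-1, -618)) = Add(4, 618) = 622)
Add(Add(Pow(Add(12395, Mul(Add(2965, h), Add(7951, z))), Rational(1, 2)), -24959), 19744) = Add(Add(Pow(Add(12395, Mul(Add(2965, -6874), Add(7951, 622))), Rational(1, 2)), -24959), 19744) = Add(Add(Pow(Add(12395, Mul(-3909, 8573)), Rational(1, 2)), -24959), 19744) = Add(Add(Pow(Add(12395, -33511857), Rational(1, 2)), -24959), 19744) = Add(Add(Pow(-33499462, Rational(1, 2)), -24959), 19744) = Add(Add(Mul(I, Pow(33499462, Rational(1, 2))), -24959), 19744) = Add(Add(-24959, Mul(I, Pow(33499462, Rational(1, 2)))), 19744) = Add(-5215, Mul(I, Pow(33499462, Rational(1, 2))))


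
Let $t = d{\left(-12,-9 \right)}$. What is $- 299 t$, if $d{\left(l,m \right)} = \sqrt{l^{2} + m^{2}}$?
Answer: $-4485$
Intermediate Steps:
$t = 15$ ($t = \sqrt{\left(-12\right)^{2} + \left(-9\right)^{2}} = \sqrt{144 + 81} = \sqrt{225} = 15$)
$- 299 t = \left(-299\right) 15 = -4485$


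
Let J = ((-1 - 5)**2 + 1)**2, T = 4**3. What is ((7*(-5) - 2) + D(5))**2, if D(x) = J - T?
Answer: 1607824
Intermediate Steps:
T = 64
J = 1369 (J = ((-6)**2 + 1)**2 = (36 + 1)**2 = 37**2 = 1369)
D(x) = 1305 (D(x) = 1369 - 1*64 = 1369 - 64 = 1305)
((7*(-5) - 2) + D(5))**2 = ((7*(-5) - 2) + 1305)**2 = ((-35 - 2) + 1305)**2 = (-37 + 1305)**2 = 1268**2 = 1607824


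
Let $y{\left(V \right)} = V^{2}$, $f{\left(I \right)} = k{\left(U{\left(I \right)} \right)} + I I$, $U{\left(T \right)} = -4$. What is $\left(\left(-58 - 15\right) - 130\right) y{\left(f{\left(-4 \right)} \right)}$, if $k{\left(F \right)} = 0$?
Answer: $-51968$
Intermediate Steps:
$f{\left(I \right)} = I^{2}$ ($f{\left(I \right)} = 0 + I I = 0 + I^{2} = I^{2}$)
$\left(\left(-58 - 15\right) - 130\right) y{\left(f{\left(-4 \right)} \right)} = \left(\left(-58 - 15\right) - 130\right) \left(\left(-4\right)^{2}\right)^{2} = \left(\left(-58 - 15\right) - 130\right) 16^{2} = \left(-73 - 130\right) 256 = \left(-203\right) 256 = -51968$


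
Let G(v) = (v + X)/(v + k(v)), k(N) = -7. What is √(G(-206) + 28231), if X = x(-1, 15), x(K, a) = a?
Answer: √1280852922/213 ≈ 168.02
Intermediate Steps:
X = 15
G(v) = (15 + v)/(-7 + v) (G(v) = (v + 15)/(v - 7) = (15 + v)/(-7 + v))
√(G(-206) + 28231) = √((15 - 206)/(-7 - 206) + 28231) = √(-191/(-213) + 28231) = √(-1/213*(-191) + 28231) = √(191/213 + 28231) = √(6013394/213) = √1280852922/213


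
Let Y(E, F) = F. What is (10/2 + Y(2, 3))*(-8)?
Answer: -64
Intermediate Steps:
(10/2 + Y(2, 3))*(-8) = (10/2 + 3)*(-8) = (10*(½) + 3)*(-8) = (5 + 3)*(-8) = 8*(-8) = -64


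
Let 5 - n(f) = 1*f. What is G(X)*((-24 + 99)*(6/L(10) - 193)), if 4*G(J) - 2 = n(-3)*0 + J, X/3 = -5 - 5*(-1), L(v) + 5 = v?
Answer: -14385/2 ≈ -7192.5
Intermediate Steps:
L(v) = -5 + v
n(f) = 5 - f
X = 0 (X = 3*(-5 - 5*(-1)) = 3*(-5 - 1*(-5)) = 3*(-5 + 5) = 3*0 = 0)
G(J) = 1/2 + J/4 (G(J) = 1/2 + ((5 - 1*(-3))*0 + J)/4 = 1/2 + ((5 + 3)*0 + J)/4 = 1/2 + (8*0 + J)/4 = 1/2 + (0 + J)/4 = 1/2 + J/4)
G(X)*((-24 + 99)*(6/L(10) - 193)) = (1/2 + (1/4)*0)*((-24 + 99)*(6/(-5 + 10) - 193)) = (1/2 + 0)*(75*(6/5 - 193)) = (75*(6*(1/5) - 193))/2 = (75*(6/5 - 193))/2 = (75*(-959/5))/2 = (1/2)*(-14385) = -14385/2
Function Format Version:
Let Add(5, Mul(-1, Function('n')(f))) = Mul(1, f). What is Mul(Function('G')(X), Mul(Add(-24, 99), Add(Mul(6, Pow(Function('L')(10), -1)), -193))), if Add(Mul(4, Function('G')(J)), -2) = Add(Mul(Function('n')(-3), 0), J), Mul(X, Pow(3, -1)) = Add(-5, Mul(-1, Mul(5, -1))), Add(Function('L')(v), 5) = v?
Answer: Rational(-14385, 2) ≈ -7192.5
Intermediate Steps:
Function('L')(v) = Add(-5, v)
Function('n')(f) = Add(5, Mul(-1, f)) (Function('n')(f) = Add(5, Mul(-1, Mul(1, f))) = Add(5, Mul(-1, f)))
X = 0 (X = Mul(3, Add(-5, Mul(-1, Mul(5, -1)))) = Mul(3, Add(-5, Mul(-1, -5))) = Mul(3, Add(-5, 5)) = Mul(3, 0) = 0)
Function('G')(J) = Add(Rational(1, 2), Mul(Rational(1, 4), J)) (Function('G')(J) = Add(Rational(1, 2), Mul(Rational(1, 4), Add(Mul(Add(5, Mul(-1, -3)), 0), J))) = Add(Rational(1, 2), Mul(Rational(1, 4), Add(Mul(Add(5, 3), 0), J))) = Add(Rational(1, 2), Mul(Rational(1, 4), Add(Mul(8, 0), J))) = Add(Rational(1, 2), Mul(Rational(1, 4), Add(0, J))) = Add(Rational(1, 2), Mul(Rational(1, 4), J)))
Mul(Function('G')(X), Mul(Add(-24, 99), Add(Mul(6, Pow(Function('L')(10), -1)), -193))) = Mul(Add(Rational(1, 2), Mul(Rational(1, 4), 0)), Mul(Add(-24, 99), Add(Mul(6, Pow(Add(-5, 10), -1)), -193))) = Mul(Add(Rational(1, 2), 0), Mul(75, Add(Mul(6, Pow(5, -1)), -193))) = Mul(Rational(1, 2), Mul(75, Add(Mul(6, Rational(1, 5)), -193))) = Mul(Rational(1, 2), Mul(75, Add(Rational(6, 5), -193))) = Mul(Rational(1, 2), Mul(75, Rational(-959, 5))) = Mul(Rational(1, 2), -14385) = Rational(-14385, 2)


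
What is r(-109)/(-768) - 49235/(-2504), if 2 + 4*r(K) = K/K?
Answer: 18906553/961536 ≈ 19.663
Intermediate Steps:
r(K) = -¼ (r(K) = -½ + (K/K)/4 = -½ + (¼)*1 = -½ + ¼ = -¼)
r(-109)/(-768) - 49235/(-2504) = -¼/(-768) - 49235/(-2504) = -¼*(-1/768) - 49235*(-1/2504) = 1/3072 + 49235/2504 = 18906553/961536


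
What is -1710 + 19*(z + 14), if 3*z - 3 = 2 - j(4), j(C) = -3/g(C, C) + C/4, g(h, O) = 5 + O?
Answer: -12749/9 ≈ -1416.6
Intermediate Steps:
j(C) = -3/(5 + C) + C/4
z = 13/9 (z = 1 + (2 - (-12 + 4*(5 + 4))/(4*(5 + 4)))/3 = 1 + (2 - (-12 + 4*9)/(4*9))/3 = 1 + (2 - (-12 + 36)/(4*9))/3 = 1 + (2 - 24/(4*9))/3 = 1 + (2 - 1*⅔)/3 = 1 + (2 - ⅔)/3 = 1 + (⅓)*(4/3) = 1 + 4/9 = 13/9 ≈ 1.4444)
-1710 + 19*(z + 14) = -1710 + 19*(13/9 + 14) = -1710 + 19*(139/9) = -1710 + 2641/9 = -12749/9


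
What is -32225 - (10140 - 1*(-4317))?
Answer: -46682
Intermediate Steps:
-32225 - (10140 - 1*(-4317)) = -32225 - (10140 + 4317) = -32225 - 1*14457 = -32225 - 14457 = -46682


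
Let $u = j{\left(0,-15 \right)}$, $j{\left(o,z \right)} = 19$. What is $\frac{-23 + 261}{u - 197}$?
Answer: $- \frac{119}{89} \approx -1.3371$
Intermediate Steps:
$u = 19$
$\frac{-23 + 261}{u - 197} = \frac{-23 + 261}{19 - 197} = \frac{238}{-178} = 238 \left(- \frac{1}{178}\right) = - \frac{119}{89}$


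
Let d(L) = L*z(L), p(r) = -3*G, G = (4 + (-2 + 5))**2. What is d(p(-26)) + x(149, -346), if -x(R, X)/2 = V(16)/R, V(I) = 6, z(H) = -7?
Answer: 153309/149 ≈ 1028.9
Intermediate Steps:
G = 49 (G = (4 + 3)**2 = 7**2 = 49)
x(R, X) = -12/R
p(r) = -147 (p(r) = -3*49 = -147)
d(L) = -7*L (d(L) = L*(-7) = -7*L)
d(p(-26)) + x(149, -346) = -7*(-147) - 12/149 = 1029 - 12*1/149 = 1029 - 12/149 = 153309/149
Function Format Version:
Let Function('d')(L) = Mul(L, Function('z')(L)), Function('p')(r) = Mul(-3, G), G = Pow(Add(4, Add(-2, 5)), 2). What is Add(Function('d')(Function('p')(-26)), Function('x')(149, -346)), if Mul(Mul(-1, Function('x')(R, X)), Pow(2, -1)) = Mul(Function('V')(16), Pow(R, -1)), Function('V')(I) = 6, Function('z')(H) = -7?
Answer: Rational(153309, 149) ≈ 1028.9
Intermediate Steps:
G = 49 (G = Pow(Add(4, 3), 2) = Pow(7, 2) = 49)
Function('x')(R, X) = Mul(-12, Pow(R, -1)) (Function('x')(R, X) = Mul(-2, Mul(6, Pow(R, -1))) = Mul(-12, Pow(R, -1)))
Function('p')(r) = -147 (Function('p')(r) = Mul(-3, 49) = -147)
Function('d')(L) = Mul(-7, L) (Function('d')(L) = Mul(L, -7) = Mul(-7, L))
Add(Function('d')(Function('p')(-26)), Function('x')(149, -346)) = Add(Mul(-7, -147), Mul(-12, Pow(149, -1))) = Add(1029, Mul(-12, Rational(1, 149))) = Add(1029, Rational(-12, 149)) = Rational(153309, 149)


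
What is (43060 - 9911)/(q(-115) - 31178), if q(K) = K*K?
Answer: -33149/17953 ≈ -1.8464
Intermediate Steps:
q(K) = K**2
(43060 - 9911)/(q(-115) - 31178) = (43060 - 9911)/((-115)**2 - 31178) = 33149/(13225 - 31178) = 33149/(-17953) = 33149*(-1/17953) = -33149/17953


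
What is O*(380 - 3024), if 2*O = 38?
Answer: -50236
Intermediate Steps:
O = 19 (O = (½)*38 = 19)
O*(380 - 3024) = 19*(380 - 3024) = 19*(-2644) = -50236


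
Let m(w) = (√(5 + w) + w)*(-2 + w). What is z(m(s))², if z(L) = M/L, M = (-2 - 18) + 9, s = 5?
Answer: 847/405 - 242*√10/405 ≈ 0.20180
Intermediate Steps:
M = -11 (M = -20 + 9 = -11)
m(w) = (-2 + w)*(w + √(5 + w)) (m(w) = (w + √(5 + w))*(-2 + w) = (-2 + w)*(w + √(5 + w)))
z(L) = -11/L
z(m(s))² = (-11/(5² - 2*5 - 2*√(5 + 5) + 5*√(5 + 5)))² = (-11/(25 - 10 - 2*√10 + 5*√10))² = (-11/(15 + 3*√10))² = 121/(15 + 3*√10)²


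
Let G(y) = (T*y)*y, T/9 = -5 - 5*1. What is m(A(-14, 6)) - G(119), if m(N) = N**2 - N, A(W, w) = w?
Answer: 1274520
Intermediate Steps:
T = -90 (T = 9*(-5 - 5*1) = 9*(-5 - 5) = 9*(-10) = -90)
G(y) = -90*y**2 (G(y) = (-90*y)*y = -90*y**2)
m(A(-14, 6)) - G(119) = 6*(-1 + 6) - (-90)*119**2 = 6*5 - (-90)*14161 = 30 - 1*(-1274490) = 30 + 1274490 = 1274520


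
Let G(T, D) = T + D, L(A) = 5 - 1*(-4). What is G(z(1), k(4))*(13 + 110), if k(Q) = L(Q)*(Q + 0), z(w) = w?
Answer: 4551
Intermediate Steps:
L(A) = 9 (L(A) = 5 + 4 = 9)
k(Q) = 9*Q (k(Q) = 9*(Q + 0) = 9*Q)
G(T, D) = D + T
G(z(1), k(4))*(13 + 110) = (9*4 + 1)*(13 + 110) = (36 + 1)*123 = 37*123 = 4551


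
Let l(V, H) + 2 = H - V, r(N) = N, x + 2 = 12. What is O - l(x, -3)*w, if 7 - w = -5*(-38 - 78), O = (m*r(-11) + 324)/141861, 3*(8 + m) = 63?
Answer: -1219295114/141861 ≈ -8595.0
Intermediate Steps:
m = 13 (m = -8 + (⅓)*63 = -8 + 21 = 13)
x = 10 (x = -2 + 12 = 10)
l(V, H) = -2 + H - V (l(V, H) = -2 + (H - V) = -2 + H - V)
O = 181/141861 (O = (13*(-11) + 324)/141861 = (-143 + 324)*(1/141861) = 181*(1/141861) = 181/141861 ≈ 0.0012759)
w = -573 (w = 7 - (-5)*(-38 - 78) = 7 - (-5)*(-116) = 7 - 1*580 = 7 - 580 = -573)
O - l(x, -3)*w = 181/141861 - (-2 - 3 - 1*10)*(-573) = 181/141861 - (-2 - 3 - 10)*(-573) = 181/141861 - (-15)*(-573) = 181/141861 - 1*8595 = 181/141861 - 8595 = -1219295114/141861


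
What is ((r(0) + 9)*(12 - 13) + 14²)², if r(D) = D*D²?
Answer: 34969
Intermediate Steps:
r(D) = D³
((r(0) + 9)*(12 - 13) + 14²)² = ((0³ + 9)*(12 - 13) + 14²)² = ((0 + 9)*(-1) + 196)² = (9*(-1) + 196)² = (-9 + 196)² = 187² = 34969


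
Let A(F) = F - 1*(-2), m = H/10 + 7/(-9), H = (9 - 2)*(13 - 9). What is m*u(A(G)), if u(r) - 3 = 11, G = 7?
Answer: 1274/45 ≈ 28.311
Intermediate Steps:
H = 28 (H = 7*4 = 28)
m = 91/45 (m = 28/10 + 7/(-9) = 28*(⅒) + 7*(-⅑) = 14/5 - 7/9 = 91/45 ≈ 2.0222)
A(F) = 2 + F (A(F) = F + 2 = 2 + F)
u(r) = 14 (u(r) = 3 + 11 = 14)
m*u(A(G)) = (91/45)*14 = 1274/45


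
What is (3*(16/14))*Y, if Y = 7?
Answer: 24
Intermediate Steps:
(3*(16/14))*Y = (3*(16/14))*7 = (3*(16*(1/14)))*7 = (3*(8/7))*7 = (24/7)*7 = 24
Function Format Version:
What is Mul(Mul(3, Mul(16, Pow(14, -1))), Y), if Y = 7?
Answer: 24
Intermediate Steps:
Mul(Mul(3, Mul(16, Pow(14, -1))), Y) = Mul(Mul(3, Mul(16, Pow(14, -1))), 7) = Mul(Mul(3, Mul(16, Rational(1, 14))), 7) = Mul(Mul(3, Rational(8, 7)), 7) = Mul(Rational(24, 7), 7) = 24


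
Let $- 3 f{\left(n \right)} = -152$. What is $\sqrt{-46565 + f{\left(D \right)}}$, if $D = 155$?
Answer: $\frac{i \sqrt{418629}}{3} \approx 215.67 i$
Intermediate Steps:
$f{\left(n \right)} = \frac{152}{3}$ ($f{\left(n \right)} = \left(- \frac{1}{3}\right) \left(-152\right) = \frac{152}{3}$)
$\sqrt{-46565 + f{\left(D \right)}} = \sqrt{-46565 + \frac{152}{3}} = \sqrt{- \frac{139543}{3}} = \frac{i \sqrt{418629}}{3}$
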